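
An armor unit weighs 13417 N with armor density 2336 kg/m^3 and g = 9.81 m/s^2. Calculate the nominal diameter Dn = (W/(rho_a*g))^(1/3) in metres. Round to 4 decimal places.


V = W / (rho_a * g)
V = 13417 / (2336 * 9.81)
V = 13417 / 22916.16
V = 0.585482 m^3
Dn = V^(1/3) = 0.585482^(1/3)
Dn = 0.8366 m

0.8366


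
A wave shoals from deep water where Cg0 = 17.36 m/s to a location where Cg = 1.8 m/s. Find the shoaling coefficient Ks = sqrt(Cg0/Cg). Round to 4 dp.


Ks = sqrt(Cg0 / Cg)
Ks = sqrt(17.36 / 1.8)
Ks = sqrt(9.6444)
Ks = 3.1056

3.1056


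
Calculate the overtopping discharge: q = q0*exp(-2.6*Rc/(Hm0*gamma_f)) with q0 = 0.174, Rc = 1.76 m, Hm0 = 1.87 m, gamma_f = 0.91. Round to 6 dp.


q = q0 * exp(-2.6 * Rc / (Hm0 * gamma_f))
Exponent = -2.6 * 1.76 / (1.87 * 0.91)
= -2.6 * 1.76 / 1.7017
= -2.689076
exp(-2.689076) = 0.067944
q = 0.174 * 0.067944
q = 0.011822 m^3/s/m

0.011822


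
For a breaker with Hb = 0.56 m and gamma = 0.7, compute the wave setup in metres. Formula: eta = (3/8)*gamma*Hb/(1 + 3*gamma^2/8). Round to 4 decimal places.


eta = (3/8) * gamma * Hb / (1 + 3*gamma^2/8)
Numerator = (3/8) * 0.7 * 0.56 = 0.147000
Denominator = 1 + 3*0.7^2/8 = 1 + 0.183750 = 1.183750
eta = 0.147000 / 1.183750
eta = 0.1242 m

0.1242


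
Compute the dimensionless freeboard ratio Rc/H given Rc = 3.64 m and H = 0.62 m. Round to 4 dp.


Relative freeboard = Rc / H
= 3.64 / 0.62
= 5.8710

5.8710


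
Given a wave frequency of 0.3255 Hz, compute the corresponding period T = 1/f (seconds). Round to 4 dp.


T = 1 / f
T = 1 / 0.3255
T = 3.0722 s

3.0722


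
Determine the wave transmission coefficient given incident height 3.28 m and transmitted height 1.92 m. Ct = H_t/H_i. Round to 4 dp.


Ct = H_t / H_i
Ct = 1.92 / 3.28
Ct = 0.5854

0.5854


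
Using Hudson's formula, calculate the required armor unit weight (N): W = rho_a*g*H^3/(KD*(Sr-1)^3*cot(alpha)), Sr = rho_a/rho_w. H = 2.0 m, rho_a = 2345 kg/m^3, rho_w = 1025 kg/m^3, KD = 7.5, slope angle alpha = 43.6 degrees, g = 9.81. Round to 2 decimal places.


Sr = rho_a / rho_w = 2345 / 1025 = 2.287805
(Sr - 1) = 1.287805
(Sr - 1)^3 = 2.135749
cot(43.6) = 1 / tan(43.6) = 1 / 0.952287 = 1.050103
Numerator = 2345 * 9.81 * 2.0^3 = 184035.6000
Denominator = 7.5 * 2.135749 * 1.050103 = 16.820680
W = 184035.6000 / 16.820680
W = 10941.03 N

10941.03


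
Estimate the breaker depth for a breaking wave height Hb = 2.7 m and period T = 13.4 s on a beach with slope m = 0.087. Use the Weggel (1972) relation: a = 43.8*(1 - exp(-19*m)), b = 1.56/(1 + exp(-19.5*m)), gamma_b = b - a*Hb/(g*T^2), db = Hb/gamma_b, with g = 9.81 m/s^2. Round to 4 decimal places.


a = 43.8 * (1 - exp(-19 * m))
exp(-19 * 0.087) = exp(-1.6530) = 0.191475
a = 43.8 * (1 - 0.191475) = 35.413412
b = 1.56 / (1 + exp(-19.5 * m))
exp(-19.5 * 0.087) = exp(-1.6965) = 0.183324
b = 1.56 / (1 + 0.183324) = 1.318320
Hb / (g * T^2) = 2.7 / (9.81 * 13.4^2) = 2.7 / 1761.4836 = 0.00153280
gamma_b = b - a * Hb/(g*T^2) = 1.318320 - 35.413412 * 0.00153280 = 1.264039
db = Hb / gamma_b = 2.7 / 1.264039
db = 2.1360 m

2.1360


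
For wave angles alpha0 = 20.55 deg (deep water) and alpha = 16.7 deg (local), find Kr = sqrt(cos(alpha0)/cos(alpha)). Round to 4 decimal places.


Kr = sqrt(cos(alpha0) / cos(alpha))
cos(20.55) = 0.936366
cos(16.7) = 0.957822
Kr = sqrt(0.936366 / 0.957822)
Kr = sqrt(0.977599)
Kr = 0.9887

0.9887


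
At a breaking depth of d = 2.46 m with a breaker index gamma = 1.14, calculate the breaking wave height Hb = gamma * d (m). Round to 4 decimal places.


Hb = gamma * d
Hb = 1.14 * 2.46
Hb = 2.8044 m

2.8044


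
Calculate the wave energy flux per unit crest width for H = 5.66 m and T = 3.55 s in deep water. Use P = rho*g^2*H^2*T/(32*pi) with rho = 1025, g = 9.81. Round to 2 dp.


P = rho * g^2 * H^2 * T / (32 * pi)
P = 1025 * 9.81^2 * 5.66^2 * 3.55 / (32 * pi)
P = 1025 * 96.2361 * 32.0356 * 3.55 / 100.53096
P = 111589.48 W/m

111589.48


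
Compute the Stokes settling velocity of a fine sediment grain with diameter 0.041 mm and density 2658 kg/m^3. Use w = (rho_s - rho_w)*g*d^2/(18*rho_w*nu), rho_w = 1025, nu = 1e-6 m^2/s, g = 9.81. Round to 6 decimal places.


w = (rho_s - rho_w) * g * d^2 / (18 * rho_w * nu)
d = 0.041 mm = 0.000041 m
rho_s - rho_w = 2658 - 1025 = 1633
Numerator = 1633 * 9.81 * (0.000041)^2 = 0.000026929166
Denominator = 18 * 1025 * 1e-6 = 0.018450
w = 0.001460 m/s

0.001460


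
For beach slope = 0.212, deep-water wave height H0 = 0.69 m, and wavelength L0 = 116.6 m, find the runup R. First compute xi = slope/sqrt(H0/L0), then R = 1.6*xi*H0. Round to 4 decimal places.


xi = slope / sqrt(H0/L0)
H0/L0 = 0.69/116.6 = 0.005918
sqrt(0.005918) = 0.076926
xi = 0.212 / 0.076926 = 2.755882
R = 1.6 * xi * H0 = 1.6 * 2.755882 * 0.69
R = 3.0425 m

3.0425


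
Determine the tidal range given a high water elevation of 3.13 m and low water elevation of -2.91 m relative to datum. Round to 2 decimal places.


Tidal range = High water - Low water
Tidal range = 3.13 - (-2.91)
Tidal range = 6.04 m

6.04


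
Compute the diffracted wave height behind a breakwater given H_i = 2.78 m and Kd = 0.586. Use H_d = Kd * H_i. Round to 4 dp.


H_d = Kd * H_i
H_d = 0.586 * 2.78
H_d = 1.6291 m

1.6291


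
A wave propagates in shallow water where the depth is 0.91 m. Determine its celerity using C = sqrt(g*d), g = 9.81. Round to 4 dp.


Using the shallow-water approximation:
C = sqrt(g * d) = sqrt(9.81 * 0.91)
C = sqrt(8.9271)
C = 2.9878 m/s

2.9878


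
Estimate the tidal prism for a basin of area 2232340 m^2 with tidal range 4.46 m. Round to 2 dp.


Tidal prism = Area * Tidal range
P = 2232340 * 4.46
P = 9956236.40 m^3

9956236.40


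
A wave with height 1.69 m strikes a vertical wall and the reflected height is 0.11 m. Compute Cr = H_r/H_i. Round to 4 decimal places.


Cr = H_r / H_i
Cr = 0.11 / 1.69
Cr = 0.0651

0.0651


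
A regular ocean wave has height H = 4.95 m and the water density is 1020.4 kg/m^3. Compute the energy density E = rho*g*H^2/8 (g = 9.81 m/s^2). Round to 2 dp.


E = (1/8) * rho * g * H^2
E = (1/8) * 1020.4 * 9.81 * 4.95^2
E = 0.125 * 1020.4 * 9.81 * 24.5025
E = 30659.13 J/m^2

30659.13


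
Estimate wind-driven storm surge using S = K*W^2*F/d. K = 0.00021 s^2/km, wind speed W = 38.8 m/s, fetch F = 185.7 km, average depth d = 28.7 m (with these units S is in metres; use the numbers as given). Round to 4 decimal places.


S = K * W^2 * F / d
W^2 = 38.8^2 = 1505.44
S = 0.00021 * 1505.44 * 185.7 / 28.7
Numerator = 0.00021 * 1505.44 * 185.7 = 58.707644
S = 58.707644 / 28.7 = 2.0456 m

2.0456


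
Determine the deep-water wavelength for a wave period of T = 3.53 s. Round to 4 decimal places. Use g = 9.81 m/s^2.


L0 = g * T^2 / (2 * pi)
L0 = 9.81 * 3.53^2 / (2 * pi)
L0 = 9.81 * 12.4609 / 6.28319
L0 = 122.2414 / 6.28319
L0 = 19.4553 m

19.4553


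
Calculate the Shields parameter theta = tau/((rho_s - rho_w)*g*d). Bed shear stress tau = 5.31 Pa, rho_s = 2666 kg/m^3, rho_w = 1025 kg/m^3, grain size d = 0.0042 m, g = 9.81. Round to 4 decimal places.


theta = tau / ((rho_s - rho_w) * g * d)
rho_s - rho_w = 2666 - 1025 = 1641
Denominator = 1641 * 9.81 * 0.0042 = 67.612482
theta = 5.31 / 67.612482
theta = 0.0785

0.0785


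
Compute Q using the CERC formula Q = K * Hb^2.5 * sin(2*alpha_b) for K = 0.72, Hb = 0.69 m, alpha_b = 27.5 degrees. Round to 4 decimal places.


Q = K * Hb^2.5 * sin(2 * alpha_b)
Hb^2.5 = 0.69^2.5 = 0.395478
sin(2 * 27.5) = sin(55.0) = 0.819152
Q = 0.72 * 0.395478 * 0.819152
Q = 0.2332 m^3/s

0.2332


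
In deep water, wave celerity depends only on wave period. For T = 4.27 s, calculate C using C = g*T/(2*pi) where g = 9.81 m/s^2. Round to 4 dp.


We use the deep-water celerity formula:
C = g * T / (2 * pi)
C = 9.81 * 4.27 / (2 * 3.14159...)
C = 41.888700 / 6.283185
C = 6.6668 m/s

6.6668


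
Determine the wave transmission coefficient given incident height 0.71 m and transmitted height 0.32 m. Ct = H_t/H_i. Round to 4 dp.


Ct = H_t / H_i
Ct = 0.32 / 0.71
Ct = 0.4507

0.4507


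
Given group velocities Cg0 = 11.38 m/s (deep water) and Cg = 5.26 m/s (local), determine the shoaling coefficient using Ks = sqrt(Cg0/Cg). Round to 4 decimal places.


Ks = sqrt(Cg0 / Cg)
Ks = sqrt(11.38 / 5.26)
Ks = sqrt(2.1635)
Ks = 1.4709

1.4709


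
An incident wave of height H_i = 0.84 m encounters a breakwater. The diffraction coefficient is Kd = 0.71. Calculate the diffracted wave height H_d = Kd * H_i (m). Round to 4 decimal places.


H_d = Kd * H_i
H_d = 0.71 * 0.84
H_d = 0.5964 m

0.5964


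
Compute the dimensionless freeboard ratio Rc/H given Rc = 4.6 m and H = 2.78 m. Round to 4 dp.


Relative freeboard = Rc / H
= 4.6 / 2.78
= 1.6547

1.6547


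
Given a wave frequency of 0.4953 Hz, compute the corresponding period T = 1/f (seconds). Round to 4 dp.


T = 1 / f
T = 1 / 0.4953
T = 2.0190 s

2.0190


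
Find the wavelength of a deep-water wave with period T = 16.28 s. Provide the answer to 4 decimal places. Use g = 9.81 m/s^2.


L0 = g * T^2 / (2 * pi)
L0 = 9.81 * 16.28^2 / (2 * pi)
L0 = 9.81 * 265.0384 / 6.28319
L0 = 2600.0267 / 6.28319
L0 = 413.8071 m

413.8071


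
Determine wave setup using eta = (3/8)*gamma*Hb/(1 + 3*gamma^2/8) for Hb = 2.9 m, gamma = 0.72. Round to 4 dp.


eta = (3/8) * gamma * Hb / (1 + 3*gamma^2/8)
Numerator = (3/8) * 0.72 * 2.9 = 0.783000
Denominator = 1 + 3*0.72^2/8 = 1 + 0.194400 = 1.194400
eta = 0.783000 / 1.194400
eta = 0.6556 m

0.6556


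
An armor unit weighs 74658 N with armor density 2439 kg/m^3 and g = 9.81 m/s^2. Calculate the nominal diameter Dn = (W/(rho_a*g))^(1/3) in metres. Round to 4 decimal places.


V = W / (rho_a * g)
V = 74658 / (2439 * 9.81)
V = 74658 / 23926.59
V = 3.120294 m^3
Dn = V^(1/3) = 3.120294^(1/3)
Dn = 1.4613 m

1.4613


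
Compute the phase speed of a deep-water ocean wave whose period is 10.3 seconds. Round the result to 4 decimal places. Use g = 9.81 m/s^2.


We use the deep-water celerity formula:
C = g * T / (2 * pi)
C = 9.81 * 10.3 / (2 * 3.14159...)
C = 101.043000 / 6.283185
C = 16.0815 m/s

16.0815


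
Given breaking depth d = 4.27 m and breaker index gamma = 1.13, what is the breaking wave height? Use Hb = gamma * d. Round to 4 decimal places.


Hb = gamma * d
Hb = 1.13 * 4.27
Hb = 4.8251 m

4.8251


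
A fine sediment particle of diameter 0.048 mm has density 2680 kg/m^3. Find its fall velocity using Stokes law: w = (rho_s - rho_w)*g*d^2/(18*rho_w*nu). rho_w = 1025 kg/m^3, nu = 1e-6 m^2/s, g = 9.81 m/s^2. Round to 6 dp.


w = (rho_s - rho_w) * g * d^2 / (18 * rho_w * nu)
d = 0.048 mm = 0.000048 m
rho_s - rho_w = 2680 - 1025 = 1655
Numerator = 1655 * 9.81 * (0.000048)^2 = 0.000037406707
Denominator = 18 * 1025 * 1e-6 = 0.018450
w = 0.002027 m/s

0.002027


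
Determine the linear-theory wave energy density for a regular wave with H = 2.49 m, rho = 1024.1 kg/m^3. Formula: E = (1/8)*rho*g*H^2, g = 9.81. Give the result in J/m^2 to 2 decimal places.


E = (1/8) * rho * g * H^2
E = (1/8) * 1024.1 * 9.81 * 2.49^2
E = 0.125 * 1024.1 * 9.81 * 6.2001
E = 7786.10 J/m^2

7786.10


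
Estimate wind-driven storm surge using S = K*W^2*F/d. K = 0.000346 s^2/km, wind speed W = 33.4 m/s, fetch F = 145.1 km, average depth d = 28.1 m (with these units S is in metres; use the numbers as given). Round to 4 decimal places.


S = K * W^2 * F / d
W^2 = 33.4^2 = 1115.56
S = 0.000346 * 1115.56 * 145.1 / 28.1
Numerator = 0.000346 * 1115.56 * 145.1 = 56.006244
S = 56.006244 / 28.1 = 1.9931 m

1.9931


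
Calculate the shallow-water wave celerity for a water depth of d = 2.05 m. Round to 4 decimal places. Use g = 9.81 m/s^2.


Using the shallow-water approximation:
C = sqrt(g * d) = sqrt(9.81 * 2.05)
C = sqrt(20.1105)
C = 4.4845 m/s

4.4845


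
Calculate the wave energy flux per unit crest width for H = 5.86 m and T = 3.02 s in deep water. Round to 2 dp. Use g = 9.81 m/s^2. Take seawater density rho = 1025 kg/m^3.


P = rho * g^2 * H^2 * T / (32 * pi)
P = 1025 * 9.81^2 * 5.86^2 * 3.02 / (32 * pi)
P = 1025 * 96.2361 * 34.3396 * 3.02 / 100.53096
P = 101756.98 W/m

101756.98


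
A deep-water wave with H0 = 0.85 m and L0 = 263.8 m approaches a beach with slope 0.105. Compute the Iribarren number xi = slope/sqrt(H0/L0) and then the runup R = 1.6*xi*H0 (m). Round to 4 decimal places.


xi = slope / sqrt(H0/L0)
H0/L0 = 0.85/263.8 = 0.003222
sqrt(0.003222) = 0.056764
xi = 0.105 / 0.056764 = 1.849768
R = 1.6 * xi * H0 = 1.6 * 1.849768 * 0.85
R = 2.5157 m

2.5157


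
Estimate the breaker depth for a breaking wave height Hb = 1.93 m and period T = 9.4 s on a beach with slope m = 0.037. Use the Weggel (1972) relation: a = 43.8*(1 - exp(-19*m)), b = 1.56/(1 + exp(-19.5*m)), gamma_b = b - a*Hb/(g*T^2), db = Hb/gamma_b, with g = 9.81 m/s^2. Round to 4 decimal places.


a = 43.8 * (1 - exp(-19 * m))
exp(-19 * 0.037) = exp(-0.7030) = 0.495098
a = 43.8 * (1 - 0.495098) = 22.114717
b = 1.56 / (1 + exp(-19.5 * m))
exp(-19.5 * 0.037) = exp(-0.7215) = 0.486023
b = 1.56 / (1 + 0.486023) = 1.049782
Hb / (g * T^2) = 1.93 / (9.81 * 9.4^2) = 1.93 / 866.8116 = 0.00222655
gamma_b = b - a * Hb/(g*T^2) = 1.049782 - 22.114717 * 0.00222655 = 1.000543
db = Hb / gamma_b = 1.93 / 1.000543
db = 1.9290 m

1.9290


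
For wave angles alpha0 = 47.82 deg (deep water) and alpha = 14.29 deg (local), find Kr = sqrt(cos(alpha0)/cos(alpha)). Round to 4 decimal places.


Kr = sqrt(cos(alpha0) / cos(alpha))
cos(47.82) = 0.671462
cos(14.29) = 0.969059
Kr = sqrt(0.671462 / 0.969059)
Kr = sqrt(0.692901)
Kr = 0.8324

0.8324


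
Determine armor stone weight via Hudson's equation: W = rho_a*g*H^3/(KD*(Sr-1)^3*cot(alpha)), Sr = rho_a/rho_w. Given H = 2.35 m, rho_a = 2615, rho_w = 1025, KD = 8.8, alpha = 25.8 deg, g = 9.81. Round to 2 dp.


Sr = rho_a / rho_w = 2615 / 1025 = 2.551220
(Sr - 1) = 1.551220
(Sr - 1)^3 = 3.732672
cot(25.8) = 1 / tan(25.8) = 1 / 0.483419 = 2.068599
Numerator = 2615 * 9.81 * 2.35^3 = 332923.3741
Denominator = 8.8 * 3.732672 * 2.068599 = 67.948337
W = 332923.3741 / 67.948337
W = 4899.65 N

4899.65


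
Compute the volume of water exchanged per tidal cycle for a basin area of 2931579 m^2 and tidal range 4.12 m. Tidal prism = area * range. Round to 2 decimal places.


Tidal prism = Area * Tidal range
P = 2931579 * 4.12
P = 12078105.48 m^3

12078105.48


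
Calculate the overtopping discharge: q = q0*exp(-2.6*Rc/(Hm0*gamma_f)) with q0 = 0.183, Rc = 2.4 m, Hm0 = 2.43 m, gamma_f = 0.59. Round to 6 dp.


q = q0 * exp(-2.6 * Rc / (Hm0 * gamma_f))
Exponent = -2.6 * 2.4 / (2.43 * 0.59)
= -2.6 * 2.4 / 1.4337
= -4.352375
exp(-4.352375) = 0.012876
q = 0.183 * 0.012876
q = 0.002356 m^3/s/m

0.002356


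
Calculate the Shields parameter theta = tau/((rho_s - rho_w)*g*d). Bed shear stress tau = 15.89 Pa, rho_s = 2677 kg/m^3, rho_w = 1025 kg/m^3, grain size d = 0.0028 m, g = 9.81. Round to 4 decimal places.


theta = tau / ((rho_s - rho_w) * g * d)
rho_s - rho_w = 2677 - 1025 = 1652
Denominator = 1652 * 9.81 * 0.0028 = 45.377136
theta = 15.89 / 45.377136
theta = 0.3502

0.3502


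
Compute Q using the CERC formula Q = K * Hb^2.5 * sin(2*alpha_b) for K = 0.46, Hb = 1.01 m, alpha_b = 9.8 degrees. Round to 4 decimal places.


Q = K * Hb^2.5 * sin(2 * alpha_b)
Hb^2.5 = 1.01^2.5 = 1.025188
sin(2 * 9.8) = sin(19.6) = 0.335452
Q = 0.46 * 1.025188 * 0.335452
Q = 0.1582 m^3/s

0.1582


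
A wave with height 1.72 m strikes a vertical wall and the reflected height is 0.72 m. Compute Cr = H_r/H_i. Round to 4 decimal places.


Cr = H_r / H_i
Cr = 0.72 / 1.72
Cr = 0.4186

0.4186


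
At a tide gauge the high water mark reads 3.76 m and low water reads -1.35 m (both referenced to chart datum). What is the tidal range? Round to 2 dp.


Tidal range = High water - Low water
Tidal range = 3.76 - (-1.35)
Tidal range = 5.11 m

5.11


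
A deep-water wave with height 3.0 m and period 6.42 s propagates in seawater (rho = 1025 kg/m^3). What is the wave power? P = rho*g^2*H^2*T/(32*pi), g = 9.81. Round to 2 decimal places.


P = rho * g^2 * H^2 * T / (32 * pi)
P = 1025 * 9.81^2 * 3.0^2 * 6.42 / (32 * pi)
P = 1025 * 96.2361 * 9.0000 * 6.42 / 100.53096
P = 56694.32 W/m

56694.32


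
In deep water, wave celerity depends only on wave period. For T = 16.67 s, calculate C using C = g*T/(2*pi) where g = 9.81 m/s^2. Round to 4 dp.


We use the deep-water celerity formula:
C = g * T / (2 * pi)
C = 9.81 * 16.67 / (2 * 3.14159...)
C = 163.532700 / 6.283185
C = 26.0270 m/s

26.0270


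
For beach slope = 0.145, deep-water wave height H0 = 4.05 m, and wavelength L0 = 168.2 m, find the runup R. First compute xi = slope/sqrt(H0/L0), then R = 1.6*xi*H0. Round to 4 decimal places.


xi = slope / sqrt(H0/L0)
H0/L0 = 4.05/168.2 = 0.024078
sqrt(0.024078) = 0.155172
xi = 0.145 / 0.155172 = 0.934444
R = 1.6 * xi * H0 = 1.6 * 0.934444 * 4.05
R = 6.0552 m

6.0552


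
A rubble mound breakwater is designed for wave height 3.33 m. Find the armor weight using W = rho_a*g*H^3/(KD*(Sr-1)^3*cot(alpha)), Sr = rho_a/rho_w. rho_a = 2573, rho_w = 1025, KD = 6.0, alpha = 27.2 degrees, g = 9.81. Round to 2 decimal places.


Sr = rho_a / rho_w = 2573 / 1025 = 2.510244
(Sr - 1) = 1.510244
(Sr - 1)^3 = 3.444620
cot(27.2) = 1 / tan(27.2) = 1 / 0.513930 = 1.945790
Numerator = 2573 * 9.81 * 3.33^3 = 932054.9003
Denominator = 6.0 * 3.444620 * 1.945790 = 40.215029
W = 932054.9003 / 40.215029
W = 23176.78 N

23176.78


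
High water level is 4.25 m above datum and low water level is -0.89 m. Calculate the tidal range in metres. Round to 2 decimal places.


Tidal range = High water - Low water
Tidal range = 4.25 - (-0.89)
Tidal range = 5.14 m

5.14


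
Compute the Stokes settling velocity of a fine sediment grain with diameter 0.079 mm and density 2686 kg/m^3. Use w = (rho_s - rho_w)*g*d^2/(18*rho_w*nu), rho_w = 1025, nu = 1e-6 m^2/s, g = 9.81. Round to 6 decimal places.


w = (rho_s - rho_w) * g * d^2 / (18 * rho_w * nu)
d = 0.079 mm = 0.000079 m
rho_s - rho_w = 2686 - 1025 = 1661
Numerator = 1661 * 9.81 * (0.000079)^2 = 0.000101693413
Denominator = 18 * 1025 * 1e-6 = 0.018450
w = 0.005512 m/s

0.005512


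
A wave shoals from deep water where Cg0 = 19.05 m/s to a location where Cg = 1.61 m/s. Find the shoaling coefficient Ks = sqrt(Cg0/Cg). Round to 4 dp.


Ks = sqrt(Cg0 / Cg)
Ks = sqrt(19.05 / 1.61)
Ks = sqrt(11.8323)
Ks = 3.4398

3.4398


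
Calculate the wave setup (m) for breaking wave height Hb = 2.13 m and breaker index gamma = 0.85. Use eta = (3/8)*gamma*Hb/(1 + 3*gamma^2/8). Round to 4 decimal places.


eta = (3/8) * gamma * Hb / (1 + 3*gamma^2/8)
Numerator = (3/8) * 0.85 * 2.13 = 0.678937
Denominator = 1 + 3*0.85^2/8 = 1 + 0.270938 = 1.270938
eta = 0.678937 / 1.270938
eta = 0.5342 m

0.5342


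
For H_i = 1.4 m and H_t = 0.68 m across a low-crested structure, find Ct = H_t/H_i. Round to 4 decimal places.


Ct = H_t / H_i
Ct = 0.68 / 1.4
Ct = 0.4857

0.4857


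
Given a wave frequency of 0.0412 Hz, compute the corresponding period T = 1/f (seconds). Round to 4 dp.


T = 1 / f
T = 1 / 0.0412
T = 24.2718 s

24.2718


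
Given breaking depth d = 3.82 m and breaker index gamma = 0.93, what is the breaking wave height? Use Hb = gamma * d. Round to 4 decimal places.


Hb = gamma * d
Hb = 0.93 * 3.82
Hb = 3.5526 m

3.5526


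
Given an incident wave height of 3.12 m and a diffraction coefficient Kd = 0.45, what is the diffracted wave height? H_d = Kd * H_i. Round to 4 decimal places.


H_d = Kd * H_i
H_d = 0.45 * 3.12
H_d = 1.4040 m

1.4040


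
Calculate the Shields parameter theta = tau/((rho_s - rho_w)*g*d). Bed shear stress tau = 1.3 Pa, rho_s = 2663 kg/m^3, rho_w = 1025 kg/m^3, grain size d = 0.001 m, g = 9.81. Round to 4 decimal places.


theta = tau / ((rho_s - rho_w) * g * d)
rho_s - rho_w = 2663 - 1025 = 1638
Denominator = 1638 * 9.81 * 0.001 = 16.068780
theta = 1.3 / 16.068780
theta = 0.0809

0.0809


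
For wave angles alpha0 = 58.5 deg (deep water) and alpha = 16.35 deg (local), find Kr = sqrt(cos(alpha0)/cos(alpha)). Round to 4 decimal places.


Kr = sqrt(cos(alpha0) / cos(alpha))
cos(58.5) = 0.522499
cos(16.35) = 0.959560
Kr = sqrt(0.522499 / 0.959560)
Kr = sqrt(0.544519)
Kr = 0.7379

0.7379


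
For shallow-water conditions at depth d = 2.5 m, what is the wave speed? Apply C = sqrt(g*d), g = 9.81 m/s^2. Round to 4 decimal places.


Using the shallow-water approximation:
C = sqrt(g * d) = sqrt(9.81 * 2.5)
C = sqrt(24.5250)
C = 4.9523 m/s

4.9523


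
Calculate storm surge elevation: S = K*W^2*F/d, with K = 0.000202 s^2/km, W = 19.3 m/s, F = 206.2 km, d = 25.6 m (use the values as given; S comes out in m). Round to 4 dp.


S = K * W^2 * F / d
W^2 = 19.3^2 = 372.49
S = 0.000202 * 372.49 * 206.2 / 25.6
Numerator = 0.000202 * 372.49 * 206.2 = 15.515102
S = 15.515102 / 25.6 = 0.6061 m

0.6061


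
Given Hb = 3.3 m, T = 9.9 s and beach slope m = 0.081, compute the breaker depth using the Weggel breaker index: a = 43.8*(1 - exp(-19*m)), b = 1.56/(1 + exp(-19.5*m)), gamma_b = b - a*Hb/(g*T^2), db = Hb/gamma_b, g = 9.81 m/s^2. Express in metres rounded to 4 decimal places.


a = 43.8 * (1 - exp(-19 * m))
exp(-19 * 0.081) = exp(-1.5390) = 0.214596
a = 43.8 * (1 - 0.214596) = 34.400713
b = 1.56 / (1 + exp(-19.5 * m))
exp(-19.5 * 0.081) = exp(-1.5795) = 0.206078
b = 1.56 / (1 + 0.206078) = 1.293449
Hb / (g * T^2) = 3.3 / (9.81 * 9.9^2) = 3.3 / 961.4781 = 0.00343222
gamma_b = b - a * Hb/(g*T^2) = 1.293449 - 34.400713 * 0.00343222 = 1.175378
db = Hb / gamma_b = 3.3 / 1.175378
db = 2.8076 m

2.8076


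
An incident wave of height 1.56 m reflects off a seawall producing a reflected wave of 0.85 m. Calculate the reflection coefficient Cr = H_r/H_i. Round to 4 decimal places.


Cr = H_r / H_i
Cr = 0.85 / 1.56
Cr = 0.5449

0.5449


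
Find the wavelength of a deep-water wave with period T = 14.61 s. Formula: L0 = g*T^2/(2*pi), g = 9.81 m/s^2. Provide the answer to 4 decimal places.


L0 = g * T^2 / (2 * pi)
L0 = 9.81 * 14.61^2 / (2 * pi)
L0 = 9.81 * 213.4521 / 6.28319
L0 = 2093.9651 / 6.28319
L0 = 333.2649 m

333.2649


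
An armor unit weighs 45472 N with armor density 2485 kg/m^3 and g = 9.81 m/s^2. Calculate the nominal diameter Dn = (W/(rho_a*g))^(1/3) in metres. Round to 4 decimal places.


V = W / (rho_a * g)
V = 45472 / (2485 * 9.81)
V = 45472 / 24377.85
V = 1.865300 m^3
Dn = V^(1/3) = 1.865300^(1/3)
Dn = 1.2310 m

1.2310


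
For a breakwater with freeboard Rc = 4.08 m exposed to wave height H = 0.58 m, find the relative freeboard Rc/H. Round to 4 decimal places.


Relative freeboard = Rc / H
= 4.08 / 0.58
= 7.0345

7.0345


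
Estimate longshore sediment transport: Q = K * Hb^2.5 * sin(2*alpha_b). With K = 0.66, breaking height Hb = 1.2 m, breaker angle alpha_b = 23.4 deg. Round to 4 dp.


Q = K * Hb^2.5 * sin(2 * alpha_b)
Hb^2.5 = 1.2^2.5 = 1.577441
sin(2 * 23.4) = sin(46.8) = 0.728969
Q = 0.66 * 1.577441 * 0.728969
Q = 0.7589 m^3/s

0.7589


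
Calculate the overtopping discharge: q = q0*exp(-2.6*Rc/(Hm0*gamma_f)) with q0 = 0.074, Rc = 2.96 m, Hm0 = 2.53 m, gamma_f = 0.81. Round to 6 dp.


q = q0 * exp(-2.6 * Rc / (Hm0 * gamma_f))
Exponent = -2.6 * 2.96 / (2.53 * 0.81)
= -2.6 * 2.96 / 2.0493
= -3.755429
exp(-3.755429) = 0.023390
q = 0.074 * 0.023390
q = 0.001731 m^3/s/m

0.001731


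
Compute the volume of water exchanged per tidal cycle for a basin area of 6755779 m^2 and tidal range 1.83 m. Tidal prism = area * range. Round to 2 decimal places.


Tidal prism = Area * Tidal range
P = 6755779 * 1.83
P = 12363075.57 m^3

12363075.57


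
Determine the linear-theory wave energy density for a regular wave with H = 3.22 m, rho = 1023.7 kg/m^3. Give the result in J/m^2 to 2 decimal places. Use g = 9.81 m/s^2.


E = (1/8) * rho * g * H^2
E = (1/8) * 1023.7 * 9.81 * 3.22^2
E = 0.125 * 1023.7 * 9.81 * 10.3684
E = 13015.58 J/m^2

13015.58


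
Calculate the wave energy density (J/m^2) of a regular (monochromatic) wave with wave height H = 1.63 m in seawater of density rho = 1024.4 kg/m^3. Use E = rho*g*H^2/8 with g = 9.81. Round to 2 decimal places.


E = (1/8) * rho * g * H^2
E = (1/8) * 1024.4 * 9.81 * 1.63^2
E = 0.125 * 1024.4 * 9.81 * 2.6569
E = 3337.52 J/m^2

3337.52


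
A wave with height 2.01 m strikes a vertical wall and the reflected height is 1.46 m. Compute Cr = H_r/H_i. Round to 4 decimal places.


Cr = H_r / H_i
Cr = 1.46 / 2.01
Cr = 0.7264

0.7264


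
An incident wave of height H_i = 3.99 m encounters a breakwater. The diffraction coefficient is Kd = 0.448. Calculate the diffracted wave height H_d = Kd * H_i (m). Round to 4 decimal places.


H_d = Kd * H_i
H_d = 0.448 * 3.99
H_d = 1.7875 m

1.7875


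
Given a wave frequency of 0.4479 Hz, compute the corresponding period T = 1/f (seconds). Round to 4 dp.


T = 1 / f
T = 1 / 0.4479
T = 2.2326 s

2.2326


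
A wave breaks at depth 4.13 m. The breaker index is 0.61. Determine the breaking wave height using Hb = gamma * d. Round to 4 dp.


Hb = gamma * d
Hb = 0.61 * 4.13
Hb = 2.5193 m

2.5193


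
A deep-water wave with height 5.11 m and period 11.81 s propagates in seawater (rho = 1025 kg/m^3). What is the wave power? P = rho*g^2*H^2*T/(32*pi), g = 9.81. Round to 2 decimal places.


P = rho * g^2 * H^2 * T / (32 * pi)
P = 1025 * 9.81^2 * 5.11^2 * 11.81 / (32 * pi)
P = 1025 * 96.2361 * 26.1121 * 11.81 / 100.53096
P = 302589.41 W/m

302589.41


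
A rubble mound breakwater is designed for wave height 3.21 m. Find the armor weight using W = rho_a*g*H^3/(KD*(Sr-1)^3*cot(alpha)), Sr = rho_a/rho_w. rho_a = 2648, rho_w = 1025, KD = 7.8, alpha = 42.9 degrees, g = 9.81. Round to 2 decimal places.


Sr = rho_a / rho_w = 2648 / 1025 = 2.583415
(Sr - 1) = 1.583415
(Sr - 1)^3 = 3.969940
cot(42.9) = 1 / tan(42.9) = 1 / 0.929257 = 1.076128
Numerator = 2648 * 9.81 * 3.21^3 = 859215.4652
Denominator = 7.8 * 3.969940 * 1.076128 = 33.322883
W = 859215.4652 / 33.322883
W = 25784.55 N

25784.55


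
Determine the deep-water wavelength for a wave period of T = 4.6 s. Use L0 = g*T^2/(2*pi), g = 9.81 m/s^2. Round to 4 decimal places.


L0 = g * T^2 / (2 * pi)
L0 = 9.81 * 4.6^2 / (2 * pi)
L0 = 9.81 * 21.1600 / 6.28319
L0 = 207.5796 / 6.28319
L0 = 33.0373 m

33.0373


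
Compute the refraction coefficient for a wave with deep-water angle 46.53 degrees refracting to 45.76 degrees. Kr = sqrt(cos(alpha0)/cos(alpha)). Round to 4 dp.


Kr = sqrt(cos(alpha0) / cos(alpha))
cos(46.53) = 0.687975
cos(45.76) = 0.697665
Kr = sqrt(0.687975 / 0.697665)
Kr = sqrt(0.986110)
Kr = 0.9930

0.9930


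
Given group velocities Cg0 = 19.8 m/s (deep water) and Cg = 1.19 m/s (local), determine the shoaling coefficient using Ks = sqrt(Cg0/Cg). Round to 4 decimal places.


Ks = sqrt(Cg0 / Cg)
Ks = sqrt(19.8 / 1.19)
Ks = sqrt(16.6387)
Ks = 4.0791

4.0791


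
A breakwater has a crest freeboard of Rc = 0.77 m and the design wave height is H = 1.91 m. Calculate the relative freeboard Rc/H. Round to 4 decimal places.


Relative freeboard = Rc / H
= 0.77 / 1.91
= 0.4031

0.4031


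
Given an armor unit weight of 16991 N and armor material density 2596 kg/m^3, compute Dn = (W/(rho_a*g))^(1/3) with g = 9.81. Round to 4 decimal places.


V = W / (rho_a * g)
V = 16991 / (2596 * 9.81)
V = 16991 / 25466.76
V = 0.667183 m^3
Dn = V^(1/3) = 0.667183^(1/3)
Dn = 0.8738 m

0.8738


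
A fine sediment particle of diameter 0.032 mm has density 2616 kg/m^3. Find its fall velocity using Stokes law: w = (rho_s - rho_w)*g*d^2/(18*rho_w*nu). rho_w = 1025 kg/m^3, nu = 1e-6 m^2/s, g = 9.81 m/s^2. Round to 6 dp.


w = (rho_s - rho_w) * g * d^2 / (18 * rho_w * nu)
d = 0.032 mm = 0.000032 m
rho_s - rho_w = 2616 - 1025 = 1591
Numerator = 1591 * 9.81 * (0.000032)^2 = 0.000015982295
Denominator = 18 * 1025 * 1e-6 = 0.018450
w = 0.000866 m/s

0.000866


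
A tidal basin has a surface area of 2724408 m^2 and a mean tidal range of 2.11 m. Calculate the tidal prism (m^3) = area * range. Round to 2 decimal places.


Tidal prism = Area * Tidal range
P = 2724408 * 2.11
P = 5748500.88 m^3

5748500.88


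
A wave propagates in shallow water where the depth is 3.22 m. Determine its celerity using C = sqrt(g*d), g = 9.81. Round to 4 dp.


Using the shallow-water approximation:
C = sqrt(g * d) = sqrt(9.81 * 3.22)
C = sqrt(31.5882)
C = 5.6203 m/s

5.6203


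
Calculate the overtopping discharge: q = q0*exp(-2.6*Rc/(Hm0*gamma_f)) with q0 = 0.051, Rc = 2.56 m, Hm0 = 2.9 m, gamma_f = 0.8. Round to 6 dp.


q = q0 * exp(-2.6 * Rc / (Hm0 * gamma_f))
Exponent = -2.6 * 2.56 / (2.9 * 0.8)
= -2.6 * 2.56 / 2.3200
= -2.868966
exp(-2.868966) = 0.056758
q = 0.051 * 0.056758
q = 0.002895 m^3/s/m

0.002895


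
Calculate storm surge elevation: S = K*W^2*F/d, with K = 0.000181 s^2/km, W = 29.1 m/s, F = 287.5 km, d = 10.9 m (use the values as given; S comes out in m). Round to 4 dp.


S = K * W^2 * F / d
W^2 = 29.1^2 = 846.81
S = 0.000181 * 846.81 * 287.5 / 10.9
Numerator = 0.000181 * 846.81 * 287.5 = 44.065875
S = 44.065875 / 10.9 = 4.0427 m

4.0427


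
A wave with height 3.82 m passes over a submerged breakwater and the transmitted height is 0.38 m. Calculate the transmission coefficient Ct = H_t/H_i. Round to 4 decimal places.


Ct = H_t / H_i
Ct = 0.38 / 3.82
Ct = 0.0995

0.0995


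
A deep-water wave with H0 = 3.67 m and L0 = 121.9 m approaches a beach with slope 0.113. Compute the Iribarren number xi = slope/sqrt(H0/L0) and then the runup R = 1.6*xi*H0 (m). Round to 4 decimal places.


xi = slope / sqrt(H0/L0)
H0/L0 = 3.67/121.9 = 0.030107
sqrt(0.030107) = 0.173513
xi = 0.113 / 0.173513 = 0.651249
R = 1.6 * xi * H0 = 1.6 * 0.651249 * 3.67
R = 3.8241 m

3.8241


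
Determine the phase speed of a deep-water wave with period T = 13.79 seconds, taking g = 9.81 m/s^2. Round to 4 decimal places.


We use the deep-water celerity formula:
C = g * T / (2 * pi)
C = 9.81 * 13.79 / (2 * 3.14159...)
C = 135.279900 / 6.283185
C = 21.5305 m/s

21.5305


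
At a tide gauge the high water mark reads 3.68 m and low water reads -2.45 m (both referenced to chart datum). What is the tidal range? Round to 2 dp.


Tidal range = High water - Low water
Tidal range = 3.68 - (-2.45)
Tidal range = 6.13 m

6.13


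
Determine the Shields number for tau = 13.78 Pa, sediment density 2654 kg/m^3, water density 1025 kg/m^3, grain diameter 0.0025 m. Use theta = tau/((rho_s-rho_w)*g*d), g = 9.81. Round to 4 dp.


theta = tau / ((rho_s - rho_w) * g * d)
rho_s - rho_w = 2654 - 1025 = 1629
Denominator = 1629 * 9.81 * 0.0025 = 39.951225
theta = 13.78 / 39.951225
theta = 0.3449

0.3449


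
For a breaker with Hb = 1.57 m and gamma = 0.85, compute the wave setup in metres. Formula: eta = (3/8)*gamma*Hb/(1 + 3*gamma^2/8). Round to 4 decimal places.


eta = (3/8) * gamma * Hb / (1 + 3*gamma^2/8)
Numerator = (3/8) * 0.85 * 1.57 = 0.500437
Denominator = 1 + 3*0.85^2/8 = 1 + 0.270938 = 1.270938
eta = 0.500437 / 1.270938
eta = 0.3938 m

0.3938


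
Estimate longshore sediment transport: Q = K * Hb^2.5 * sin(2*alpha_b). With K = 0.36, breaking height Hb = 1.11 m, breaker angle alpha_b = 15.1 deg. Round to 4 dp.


Q = K * Hb^2.5 * sin(2 * alpha_b)
Hb^2.5 = 1.11^2.5 = 1.298098
sin(2 * 15.1) = sin(30.2) = 0.503020
Q = 0.36 * 1.298098 * 0.503020
Q = 0.2351 m^3/s

0.2351


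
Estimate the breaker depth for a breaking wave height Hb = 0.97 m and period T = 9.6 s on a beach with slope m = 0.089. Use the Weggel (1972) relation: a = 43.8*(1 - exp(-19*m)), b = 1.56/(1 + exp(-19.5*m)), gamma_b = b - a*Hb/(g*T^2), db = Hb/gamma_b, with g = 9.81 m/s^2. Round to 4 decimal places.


a = 43.8 * (1 - exp(-19 * m))
exp(-19 * 0.089) = exp(-1.6910) = 0.184335
a = 43.8 * (1 - 0.184335) = 35.726123
b = 1.56 / (1 + exp(-19.5 * m))
exp(-19.5 * 0.089) = exp(-1.7355) = 0.176312
b = 1.56 / (1 + 0.176312) = 1.326179
Hb / (g * T^2) = 0.97 / (9.81 * 9.6^2) = 0.97 / 904.0896 = 0.00107290
gamma_b = b - a * Hb/(g*T^2) = 1.326179 - 35.726123 * 0.00107290 = 1.287848
db = Hb / gamma_b = 0.97 / 1.287848
db = 0.7532 m

0.7532


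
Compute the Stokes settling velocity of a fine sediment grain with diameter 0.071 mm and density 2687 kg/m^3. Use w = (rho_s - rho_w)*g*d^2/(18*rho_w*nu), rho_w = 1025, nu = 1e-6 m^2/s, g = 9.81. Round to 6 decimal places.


w = (rho_s - rho_w) * g * d^2 / (18 * rho_w * nu)
d = 0.071 mm = 0.000071 m
rho_s - rho_w = 2687 - 1025 = 1662
Numerator = 1662 * 9.81 * (0.000071)^2 = 0.000082189573
Denominator = 18 * 1025 * 1e-6 = 0.018450
w = 0.004455 m/s

0.004455


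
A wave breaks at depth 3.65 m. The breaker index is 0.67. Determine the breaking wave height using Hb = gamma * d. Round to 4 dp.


Hb = gamma * d
Hb = 0.67 * 3.65
Hb = 2.4455 m

2.4455


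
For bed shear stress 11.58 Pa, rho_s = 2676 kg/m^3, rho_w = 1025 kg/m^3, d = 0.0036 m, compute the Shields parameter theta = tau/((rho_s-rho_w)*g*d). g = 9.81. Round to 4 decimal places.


theta = tau / ((rho_s - rho_w) * g * d)
rho_s - rho_w = 2676 - 1025 = 1651
Denominator = 1651 * 9.81 * 0.0036 = 58.306716
theta = 11.58 / 58.306716
theta = 0.1986

0.1986


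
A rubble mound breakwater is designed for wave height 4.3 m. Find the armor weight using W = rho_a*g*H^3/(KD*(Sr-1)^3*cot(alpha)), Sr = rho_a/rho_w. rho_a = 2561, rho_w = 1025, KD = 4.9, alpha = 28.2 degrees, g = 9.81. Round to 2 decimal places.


Sr = rho_a / rho_w = 2561 / 1025 = 2.498537
(Sr - 1) = 1.498537
(Sr - 1)^3 = 3.365132
cot(28.2) = 1 / tan(28.2) = 1 / 0.536195 = 1.864992
Numerator = 2561 * 9.81 * 4.3^3 = 1997486.9589
Denominator = 4.9 * 3.365132 * 1.864992 = 30.752125
W = 1997486.9589 / 30.752125
W = 64954.44 N

64954.44


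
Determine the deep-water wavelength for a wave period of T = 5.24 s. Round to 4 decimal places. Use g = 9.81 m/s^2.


L0 = g * T^2 / (2 * pi)
L0 = 9.81 * 5.24^2 / (2 * pi)
L0 = 9.81 * 27.4576 / 6.28319
L0 = 269.3591 / 6.28319
L0 = 42.8698 m

42.8698


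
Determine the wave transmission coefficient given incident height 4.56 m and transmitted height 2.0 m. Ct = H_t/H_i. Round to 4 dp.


Ct = H_t / H_i
Ct = 2.0 / 4.56
Ct = 0.4386

0.4386


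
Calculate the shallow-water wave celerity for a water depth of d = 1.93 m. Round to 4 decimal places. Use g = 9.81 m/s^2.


Using the shallow-water approximation:
C = sqrt(g * d) = sqrt(9.81 * 1.93)
C = sqrt(18.9333)
C = 4.3512 m/s

4.3512


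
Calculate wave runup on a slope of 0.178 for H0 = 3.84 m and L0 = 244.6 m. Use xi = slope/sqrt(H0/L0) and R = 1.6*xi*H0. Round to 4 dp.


xi = slope / sqrt(H0/L0)
H0/L0 = 3.84/244.6 = 0.015699
sqrt(0.015699) = 0.125296
xi = 0.178 / 0.125296 = 1.420635
R = 1.6 * xi * H0 = 1.6 * 1.420635 * 3.84
R = 8.7284 m

8.7284


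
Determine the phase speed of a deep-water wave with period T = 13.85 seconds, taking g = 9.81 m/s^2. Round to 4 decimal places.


We use the deep-water celerity formula:
C = g * T / (2 * pi)
C = 9.81 * 13.85 / (2 * 3.14159...)
C = 135.868500 / 6.283185
C = 21.6241 m/s

21.6241


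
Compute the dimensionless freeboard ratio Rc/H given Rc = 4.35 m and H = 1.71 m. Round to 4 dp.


Relative freeboard = Rc / H
= 4.35 / 1.71
= 2.5439

2.5439


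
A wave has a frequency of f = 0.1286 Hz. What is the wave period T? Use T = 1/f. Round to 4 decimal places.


T = 1 / f
T = 1 / 0.1286
T = 7.7760 s

7.7760


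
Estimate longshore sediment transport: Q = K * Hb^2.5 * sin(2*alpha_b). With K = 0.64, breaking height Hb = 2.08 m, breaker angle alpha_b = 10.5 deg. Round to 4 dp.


Q = K * Hb^2.5 * sin(2 * alpha_b)
Hb^2.5 = 2.08^2.5 = 6.239623
sin(2 * 10.5) = sin(21.0) = 0.358368
Q = 0.64 * 6.239623 * 0.358368
Q = 1.4311 m^3/s

1.4311


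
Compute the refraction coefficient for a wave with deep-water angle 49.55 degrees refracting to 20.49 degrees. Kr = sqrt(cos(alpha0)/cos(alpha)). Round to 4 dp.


Kr = sqrt(cos(alpha0) / cos(alpha))
cos(49.55) = 0.648784
cos(20.49) = 0.936733
Kr = sqrt(0.648784 / 0.936733)
Kr = sqrt(0.692603)
Kr = 0.8322

0.8322


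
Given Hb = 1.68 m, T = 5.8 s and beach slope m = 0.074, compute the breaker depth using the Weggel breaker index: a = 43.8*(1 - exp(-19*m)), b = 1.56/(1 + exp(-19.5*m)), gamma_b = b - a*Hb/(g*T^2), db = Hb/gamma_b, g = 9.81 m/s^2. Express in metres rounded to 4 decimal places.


a = 43.8 * (1 - exp(-19 * m))
exp(-19 * 0.074) = exp(-1.4060) = 0.245122
a = 43.8 * (1 - 0.245122) = 33.063665
b = 1.56 / (1 + exp(-19.5 * m))
exp(-19.5 * 0.074) = exp(-1.4430) = 0.236218
b = 1.56 / (1 + 0.236218) = 1.261913
Hb / (g * T^2) = 1.68 / (9.81 * 5.8^2) = 1.68 / 330.0084 = 0.00509078
gamma_b = b - a * Hb/(g*T^2) = 1.261913 - 33.063665 * 0.00509078 = 1.093593
db = Hb / gamma_b = 1.68 / 1.093593
db = 1.5362 m

1.5362


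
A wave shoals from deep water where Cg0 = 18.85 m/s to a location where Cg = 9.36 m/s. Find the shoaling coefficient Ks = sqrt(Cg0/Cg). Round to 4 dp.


Ks = sqrt(Cg0 / Cg)
Ks = sqrt(18.85 / 9.36)
Ks = sqrt(2.0139)
Ks = 1.4191

1.4191


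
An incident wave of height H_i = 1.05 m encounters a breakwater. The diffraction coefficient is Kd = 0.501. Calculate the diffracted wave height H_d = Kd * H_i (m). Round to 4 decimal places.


H_d = Kd * H_i
H_d = 0.501 * 1.05
H_d = 0.5261 m

0.5261


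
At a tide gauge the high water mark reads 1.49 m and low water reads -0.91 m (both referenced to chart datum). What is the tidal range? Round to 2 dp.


Tidal range = High water - Low water
Tidal range = 1.49 - (-0.91)
Tidal range = 2.40 m

2.40


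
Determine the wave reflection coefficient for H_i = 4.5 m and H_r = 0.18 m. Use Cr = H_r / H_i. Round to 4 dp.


Cr = H_r / H_i
Cr = 0.18 / 4.5
Cr = 0.0400

0.0400


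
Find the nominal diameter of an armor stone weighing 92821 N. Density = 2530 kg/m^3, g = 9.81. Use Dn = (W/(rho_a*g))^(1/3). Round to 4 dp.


V = W / (rho_a * g)
V = 92821 / (2530 * 9.81)
V = 92821 / 24819.30
V = 3.739872 m^3
Dn = V^(1/3) = 3.739872^(1/3)
Dn = 1.5522 m

1.5522


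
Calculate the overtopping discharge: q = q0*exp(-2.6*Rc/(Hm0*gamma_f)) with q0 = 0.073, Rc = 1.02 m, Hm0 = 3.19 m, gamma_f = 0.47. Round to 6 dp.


q = q0 * exp(-2.6 * Rc / (Hm0 * gamma_f))
Exponent = -2.6 * 1.02 / (3.19 * 0.47)
= -2.6 * 1.02 / 1.4993
= -1.768825
exp(-1.768825) = 0.170533
q = 0.073 * 0.170533
q = 0.012449 m^3/s/m

0.012449


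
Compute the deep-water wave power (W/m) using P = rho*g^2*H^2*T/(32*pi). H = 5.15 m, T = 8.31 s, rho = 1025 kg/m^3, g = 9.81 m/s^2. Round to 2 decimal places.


P = rho * g^2 * H^2 * T / (32 * pi)
P = 1025 * 9.81^2 * 5.15^2 * 8.31 / (32 * pi)
P = 1025 * 96.2361 * 26.5225 * 8.31 / 100.53096
P = 216260.65 W/m

216260.65


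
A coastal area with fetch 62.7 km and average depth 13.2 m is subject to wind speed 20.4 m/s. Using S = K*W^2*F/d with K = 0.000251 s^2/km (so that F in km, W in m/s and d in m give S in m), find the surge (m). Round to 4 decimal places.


S = K * W^2 * F / d
W^2 = 20.4^2 = 416.16
S = 0.000251 * 416.16 * 62.7 / 13.2
Numerator = 0.000251 * 416.16 * 62.7 = 6.549401
S = 6.549401 / 13.2 = 0.4962 m

0.4962


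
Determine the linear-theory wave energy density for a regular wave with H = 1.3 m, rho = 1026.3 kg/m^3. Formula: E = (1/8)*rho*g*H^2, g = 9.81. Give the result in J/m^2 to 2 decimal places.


E = (1/8) * rho * g * H^2
E = (1/8) * 1026.3 * 9.81 * 1.3^2
E = 0.125 * 1026.3 * 9.81 * 1.6900
E = 2126.87 J/m^2

2126.87


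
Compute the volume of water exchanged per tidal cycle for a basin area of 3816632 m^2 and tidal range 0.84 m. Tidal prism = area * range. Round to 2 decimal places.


Tidal prism = Area * Tidal range
P = 3816632 * 0.84
P = 3205970.88 m^3

3205970.88


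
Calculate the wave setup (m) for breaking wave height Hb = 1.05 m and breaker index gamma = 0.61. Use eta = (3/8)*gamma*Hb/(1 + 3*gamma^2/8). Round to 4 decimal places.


eta = (3/8) * gamma * Hb / (1 + 3*gamma^2/8)
Numerator = (3/8) * 0.61 * 1.05 = 0.240188
Denominator = 1 + 3*0.61^2/8 = 1 + 0.139538 = 1.139538
eta = 0.240188 / 1.139538
eta = 0.2108 m

0.2108


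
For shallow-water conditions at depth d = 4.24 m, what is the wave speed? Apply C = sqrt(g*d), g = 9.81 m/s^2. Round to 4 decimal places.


Using the shallow-water approximation:
C = sqrt(g * d) = sqrt(9.81 * 4.24)
C = sqrt(41.5944)
C = 6.4494 m/s

6.4494
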